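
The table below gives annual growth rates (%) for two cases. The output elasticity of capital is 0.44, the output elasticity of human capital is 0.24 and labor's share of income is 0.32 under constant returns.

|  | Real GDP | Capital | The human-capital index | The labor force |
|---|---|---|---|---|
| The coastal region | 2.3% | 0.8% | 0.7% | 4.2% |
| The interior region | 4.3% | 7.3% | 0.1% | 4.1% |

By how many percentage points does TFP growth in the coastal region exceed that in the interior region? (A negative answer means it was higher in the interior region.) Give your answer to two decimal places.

Labor's share = 1 − 0.44 − 0.24 = 0.32.
The coastal region: TFP = 2.3 − 0.352 − 0.168 − 1.344 = 0.436%.
The interior region: TFP = 4.3 − 3.212 − 0.024 − 1.312 = -0.248%.
Difference = 0.436 − (-0.248) = 0.684 pp.

0.68 percentage points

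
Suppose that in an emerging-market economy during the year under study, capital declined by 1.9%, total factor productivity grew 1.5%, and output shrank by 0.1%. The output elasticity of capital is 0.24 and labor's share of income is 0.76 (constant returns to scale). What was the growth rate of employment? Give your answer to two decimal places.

-1.51%

Labor's share = 1 − 0.24 = 0.76.
gY = gA + 0.24×(-1.9) + 0.76×g.
0.76×g = -0.1 − 1.5 + 0.456 = -1.144.
g = -1.144 / 0.76 = -1.5053%.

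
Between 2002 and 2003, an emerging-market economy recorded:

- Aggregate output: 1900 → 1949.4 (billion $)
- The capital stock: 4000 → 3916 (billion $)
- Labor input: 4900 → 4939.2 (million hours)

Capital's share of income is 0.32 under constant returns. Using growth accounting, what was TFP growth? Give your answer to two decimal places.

TFP grew 2.73%.

Aggregate output growth = (1949.4 − 1900) / 1900 = 2.6%.
The capital stock growth = (3916 − 4000) / 4000 = -2.1%.
Labor input growth = (4939.2 − 4900) / 4900 = 0.8%.
Labor's share = 1 − 0.32 = 0.68.
The capital stock: 0.32 × (-2.1) = -0.672 pp.
Labor input: 0.68 × 0.8 = 0.544 pp.
TFP growth = 2.6 + 0.128 = 2.728%.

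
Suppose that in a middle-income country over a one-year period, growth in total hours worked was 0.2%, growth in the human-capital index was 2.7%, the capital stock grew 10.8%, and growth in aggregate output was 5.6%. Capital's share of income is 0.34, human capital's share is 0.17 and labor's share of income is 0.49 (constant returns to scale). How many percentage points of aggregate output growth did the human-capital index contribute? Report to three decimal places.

Contribution = share × growth = 0.17 × 2.7 = 0.459 pp.

0.459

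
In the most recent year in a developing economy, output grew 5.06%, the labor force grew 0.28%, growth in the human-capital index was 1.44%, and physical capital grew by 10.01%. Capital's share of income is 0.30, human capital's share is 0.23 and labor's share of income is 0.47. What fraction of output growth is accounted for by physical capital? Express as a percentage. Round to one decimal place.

Physical capital contributed 0.3 × 10.01 = 3.003 pp.
Share of growth = 3.003 / 5.06 × 100 = 59.348%.

Physical capital accounted for 59.3% of growth.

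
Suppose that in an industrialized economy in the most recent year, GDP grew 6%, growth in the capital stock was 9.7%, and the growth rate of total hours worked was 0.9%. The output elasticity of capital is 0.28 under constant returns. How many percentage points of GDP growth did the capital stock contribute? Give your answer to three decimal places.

Contribution = share × growth = 0.28 × 9.7 = 2.716 pp.

2.716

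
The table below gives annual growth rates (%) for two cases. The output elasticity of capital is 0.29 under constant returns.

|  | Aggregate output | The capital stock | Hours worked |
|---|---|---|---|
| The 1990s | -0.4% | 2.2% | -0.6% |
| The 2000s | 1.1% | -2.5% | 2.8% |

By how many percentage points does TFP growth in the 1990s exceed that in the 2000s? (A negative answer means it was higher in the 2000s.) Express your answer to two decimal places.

Labor's share = 1 − 0.29 = 0.71.
The 1990s: TFP = -0.4 − 0.638 + 0.426 = -0.612%.
The 2000s: TFP = 1.1 + 0.725 − 1.988 = -0.163%.
Difference = -0.612 − (-0.163) = -0.449 pp.

-0.45 percentage points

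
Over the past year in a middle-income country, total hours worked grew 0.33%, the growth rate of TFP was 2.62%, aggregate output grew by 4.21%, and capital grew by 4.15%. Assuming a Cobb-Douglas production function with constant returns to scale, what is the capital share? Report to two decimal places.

gY = gA + α·gK + (1−α)·gL, so gY − gA − gL = α(gK − gL).
4.21 − 2.62 − 0.33 = α × (4.15 − 0.33).
1.26 = 3.82 α, so α = 0.3298.

0.33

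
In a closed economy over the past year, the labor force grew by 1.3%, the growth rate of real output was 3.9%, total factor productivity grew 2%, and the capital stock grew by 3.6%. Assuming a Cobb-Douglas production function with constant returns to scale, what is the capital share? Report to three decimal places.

The capital share is 0.261.

gY = gA + α·gK + (1−α)·gL, so gY − gA − gL = α(gK − gL).
3.9 − 2 − 1.3 = α × (3.6 − 1.3).
0.6 = 2.3 α, so α = 0.26087.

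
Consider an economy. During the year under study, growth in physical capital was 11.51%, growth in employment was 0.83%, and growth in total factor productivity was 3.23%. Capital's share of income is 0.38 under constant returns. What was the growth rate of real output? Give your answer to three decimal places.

8.118%

Labor's share = 1 − 0.38 = 0.62.
Physical capital: 0.38 × 11.51 = 4.3738 pp.
Employment: 0.62 × 0.83 = 0.5146 pp.
Output growth = 3.23 + 4.8884 = 8.1184%.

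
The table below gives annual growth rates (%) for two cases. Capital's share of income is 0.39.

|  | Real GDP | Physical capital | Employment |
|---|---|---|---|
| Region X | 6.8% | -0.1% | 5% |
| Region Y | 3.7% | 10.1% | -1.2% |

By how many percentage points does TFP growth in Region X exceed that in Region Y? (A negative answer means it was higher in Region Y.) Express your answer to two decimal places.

Labor's share = 1 − 0.39 = 0.61.
Region X: TFP = 6.8 + 0.039 − 3.05 = 3.789%.
Region Y: TFP = 3.7 − 3.939 + 0.732 = 0.493%.
Difference = 3.789 − (0.493) = 3.296 pp.

3.30 percentage points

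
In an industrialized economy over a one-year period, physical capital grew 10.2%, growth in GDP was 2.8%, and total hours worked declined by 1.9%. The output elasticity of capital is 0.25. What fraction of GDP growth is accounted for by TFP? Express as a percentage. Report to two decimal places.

59.82%

Labor's share = 1 − 0.25 = 0.75.
Physical capital: 0.25 × 10.2 = 2.55 pp.
Total hours worked: 0.75 × (-1.9) = -1.425 pp.
TFP growth = 2.8 − 1.125 = 1.675%.
TFP share of growth = 1.675 / 2.8 × 100 = 59.8214%.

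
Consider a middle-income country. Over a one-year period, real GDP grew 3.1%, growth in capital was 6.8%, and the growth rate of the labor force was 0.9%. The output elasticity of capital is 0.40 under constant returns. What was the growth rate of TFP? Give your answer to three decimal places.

Labor's share = 1 − 0.4 = 0.6.
Capital: 0.4 × 6.8 = 2.72 pp.
The labor force: 0.6 × 0.9 = 0.54 pp.
TFP growth = 3.1 − 3.26 = -0.16%.

-0.160%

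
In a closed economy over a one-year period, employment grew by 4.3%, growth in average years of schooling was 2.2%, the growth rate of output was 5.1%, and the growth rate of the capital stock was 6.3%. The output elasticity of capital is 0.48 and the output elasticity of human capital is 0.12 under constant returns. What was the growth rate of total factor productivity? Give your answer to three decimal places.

Labor's share = 1 − 0.48 − 0.12 = 0.4.
The capital stock: 0.48 × 6.3 = 3.024 pp.
Average years of schooling: 0.12 × 2.2 = 0.264 pp.
Employment: 0.4 × 4.3 = 1.72 pp.
TFP growth = 5.1 − 5.008 = 0.092%.

0.092%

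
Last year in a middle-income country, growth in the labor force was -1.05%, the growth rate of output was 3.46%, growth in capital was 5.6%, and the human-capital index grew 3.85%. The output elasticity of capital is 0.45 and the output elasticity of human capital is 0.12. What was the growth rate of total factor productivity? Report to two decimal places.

Labor's share = 1 − 0.45 − 0.12 = 0.43.
Capital: 0.45 × 5.6 = 2.52 pp.
The human-capital index: 0.12 × 3.85 = 0.462 pp.
The labor force: 0.43 × (-1.05) = -0.4515 pp.
TFP growth = 3.46 − 2.5305 = 0.9295%.

Total factor productivity grew 0.93%.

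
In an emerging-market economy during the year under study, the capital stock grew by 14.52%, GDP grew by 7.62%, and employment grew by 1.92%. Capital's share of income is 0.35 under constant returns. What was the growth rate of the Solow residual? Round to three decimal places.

1.290%

Labor's share = 1 − 0.35 = 0.65.
The capital stock: 0.35 × 14.52 = 5.082 pp.
Employment: 0.65 × 1.92 = 1.248 pp.
TFP growth = 7.62 − 6.33 = 1.29%.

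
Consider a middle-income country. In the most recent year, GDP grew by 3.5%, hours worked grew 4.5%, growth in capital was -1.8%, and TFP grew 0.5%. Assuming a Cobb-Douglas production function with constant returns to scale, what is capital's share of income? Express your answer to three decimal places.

gY = gA + α·gK + (1−α)·gL, so gY − gA − gL = α(gK − gL).
3.5 − 0.5 − 4.5 = α × (-1.8 − 4.5).
-1.5 = -6.3 α, so α = 0.2381.

Capital's share of income is 0.238.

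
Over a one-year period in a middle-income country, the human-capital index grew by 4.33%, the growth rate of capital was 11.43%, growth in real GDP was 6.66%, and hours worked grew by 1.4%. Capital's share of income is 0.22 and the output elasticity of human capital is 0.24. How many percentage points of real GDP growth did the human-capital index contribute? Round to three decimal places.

1.039 pp

Contribution = share × growth = 0.24 × 4.33 = 1.0392 pp.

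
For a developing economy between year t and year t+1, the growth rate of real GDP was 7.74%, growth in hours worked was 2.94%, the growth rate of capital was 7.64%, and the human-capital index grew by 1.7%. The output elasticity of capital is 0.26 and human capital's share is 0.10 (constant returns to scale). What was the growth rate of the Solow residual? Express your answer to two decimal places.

3.70%

Labor's share = 1 − 0.26 − 0.1 = 0.64.
Capital: 0.26 × 7.64 = 1.9864 pp.
The human-capital index: 0.1 × 1.7 = 0.17 pp.
Hours worked: 0.64 × 2.94 = 1.8816 pp.
TFP growth = 7.74 − 4.038 = 3.702%.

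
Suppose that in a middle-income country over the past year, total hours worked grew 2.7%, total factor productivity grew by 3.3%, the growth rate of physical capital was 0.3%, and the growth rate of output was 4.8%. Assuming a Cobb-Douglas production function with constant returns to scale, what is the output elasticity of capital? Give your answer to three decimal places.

α = 0.500

gY = gA + α·gK + (1−α)·gL, so gY − gA − gL = α(gK − gL).
4.8 − 3.3 − 2.7 = α × (0.3 − 2.7).
-1.2 = -2.4 α, so α = 0.5.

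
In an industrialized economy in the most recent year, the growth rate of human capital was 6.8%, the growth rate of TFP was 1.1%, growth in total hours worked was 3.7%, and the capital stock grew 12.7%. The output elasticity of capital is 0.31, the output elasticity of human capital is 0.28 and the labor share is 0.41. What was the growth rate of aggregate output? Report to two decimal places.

Labor's share = 1 − 0.31 − 0.28 = 0.41.
The capital stock: 0.31 × 12.7 = 3.937 pp.
Human capital: 0.28 × 6.8 = 1.904 pp.
Total hours worked: 0.41 × 3.7 = 1.517 pp.
Output growth = 1.1 + 7.358 = 8.458%.

Aggregate output grew 8.46%.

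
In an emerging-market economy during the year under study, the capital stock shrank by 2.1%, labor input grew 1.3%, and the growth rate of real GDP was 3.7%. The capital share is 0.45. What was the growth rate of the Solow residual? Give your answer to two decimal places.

Labor's share = 1 − 0.45 = 0.55.
The capital stock: 0.45 × (-2.1) = -0.945 pp.
Labor input: 0.55 × 1.3 = 0.715 pp.
TFP growth = 3.7 + 0.23 = 3.93%.

The Solow residual grew 3.93%.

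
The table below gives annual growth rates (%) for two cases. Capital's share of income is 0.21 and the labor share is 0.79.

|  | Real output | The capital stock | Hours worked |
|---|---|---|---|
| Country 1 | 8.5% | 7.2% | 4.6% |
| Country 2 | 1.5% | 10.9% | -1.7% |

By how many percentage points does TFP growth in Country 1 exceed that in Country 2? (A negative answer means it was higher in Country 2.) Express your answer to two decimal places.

Labor's share = 1 − 0.21 = 0.79.
Country 1: TFP = 8.5 − 1.512 − 3.634 = 3.354%.
Country 2: TFP = 1.5 − 2.289 + 1.343 = 0.554%.
Difference = 3.354 − (0.554) = 2.8 pp.

2.80 percentage points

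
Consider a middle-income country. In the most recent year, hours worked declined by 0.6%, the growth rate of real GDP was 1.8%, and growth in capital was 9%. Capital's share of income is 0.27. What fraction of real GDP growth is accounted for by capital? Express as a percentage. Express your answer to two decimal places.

Capital contributed 0.27 × 9 = 2.43 pp.
Share of growth = 2.43 / 1.8 × 100 = 135%.

135.00%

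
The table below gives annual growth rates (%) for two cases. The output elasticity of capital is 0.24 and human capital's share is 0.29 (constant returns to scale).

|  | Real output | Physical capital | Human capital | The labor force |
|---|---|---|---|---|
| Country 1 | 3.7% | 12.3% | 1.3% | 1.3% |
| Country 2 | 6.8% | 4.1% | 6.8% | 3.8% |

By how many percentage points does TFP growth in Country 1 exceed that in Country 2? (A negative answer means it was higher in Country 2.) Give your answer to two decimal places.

Labor's share = 1 − 0.24 − 0.29 = 0.47.
Country 1: TFP = 3.7 − 2.952 − 0.377 − 0.611 = -0.24%.
Country 2: TFP = 6.8 − 0.984 − 1.972 − 1.786 = 2.058%.
Difference = -0.24 − (2.058) = -2.298 pp.

-2.30 percentage points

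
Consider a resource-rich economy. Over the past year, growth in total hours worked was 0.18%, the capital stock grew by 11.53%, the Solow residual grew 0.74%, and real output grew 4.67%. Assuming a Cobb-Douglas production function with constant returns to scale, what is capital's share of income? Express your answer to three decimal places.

gY = gA + α·gK + (1−α)·gL, so gY − gA − gL = α(gK − gL).
4.67 − 0.74 − 0.18 = α × (11.53 − 0.18).
3.75 = 11.35 α, so α = 0.3304.

0.330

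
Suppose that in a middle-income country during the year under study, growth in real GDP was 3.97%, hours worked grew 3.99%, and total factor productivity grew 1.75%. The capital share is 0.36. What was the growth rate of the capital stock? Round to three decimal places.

-0.927%

Labor's share = 1 − 0.36 = 0.64.
gY = gA + 0.64×3.99 + 0.36×g.
0.36×g = 3.97 − 1.75 − 2.5536 = -0.3336.
g = -0.3336 / 0.36 = -0.92667%.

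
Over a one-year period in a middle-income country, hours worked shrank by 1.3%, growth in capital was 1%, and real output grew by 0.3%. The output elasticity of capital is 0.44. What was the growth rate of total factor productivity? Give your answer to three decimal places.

Labor's share = 1 − 0.44 = 0.56.
Capital: 0.44 × 1 = 0.44 pp.
Hours worked: 0.56 × (-1.3) = -0.728 pp.
TFP growth = 0.3 + 0.288 = 0.588%.

0.588%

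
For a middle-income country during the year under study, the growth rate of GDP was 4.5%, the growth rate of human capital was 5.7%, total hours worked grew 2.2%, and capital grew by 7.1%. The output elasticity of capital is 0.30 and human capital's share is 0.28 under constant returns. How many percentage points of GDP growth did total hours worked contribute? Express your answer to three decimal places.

0.924 percentage points

Labor's share = 1 − 0.3 − 0.28 = 0.42.
Contribution = share × growth = 0.42 × 2.2 = 0.924 pp.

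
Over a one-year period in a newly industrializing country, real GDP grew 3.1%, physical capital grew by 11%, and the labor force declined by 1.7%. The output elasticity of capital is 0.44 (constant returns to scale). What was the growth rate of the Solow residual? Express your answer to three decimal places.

-0.788%

Labor's share = 1 − 0.44 = 0.56.
Physical capital: 0.44 × 11 = 4.84 pp.
The labor force: 0.56 × (-1.7) = -0.952 pp.
TFP growth = 3.1 − 3.888 = -0.788%.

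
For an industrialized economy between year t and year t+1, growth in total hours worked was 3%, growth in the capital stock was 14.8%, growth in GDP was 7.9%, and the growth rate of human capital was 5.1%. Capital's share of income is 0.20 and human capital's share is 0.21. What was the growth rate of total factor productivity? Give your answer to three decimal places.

Labor's share = 1 − 0.2 − 0.21 = 0.59.
The capital stock: 0.2 × 14.8 = 2.96 pp.
Human capital: 0.21 × 5.1 = 1.071 pp.
Total hours worked: 0.59 × 3 = 1.77 pp.
TFP growth = 7.9 − 5.801 = 2.099%.

2.099%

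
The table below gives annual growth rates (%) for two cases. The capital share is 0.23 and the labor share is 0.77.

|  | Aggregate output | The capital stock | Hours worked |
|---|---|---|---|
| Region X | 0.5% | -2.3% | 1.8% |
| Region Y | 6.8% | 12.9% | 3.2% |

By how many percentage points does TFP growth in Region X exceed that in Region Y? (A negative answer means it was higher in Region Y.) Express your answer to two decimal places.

Labor's share = 1 − 0.23 = 0.77.
Region X: TFP = 0.5 + 0.529 − 1.386 = -0.357%.
Region Y: TFP = 6.8 − 2.967 − 2.464 = 1.369%.
Difference = -0.357 − (1.369) = -1.726 pp.

-1.73 percentage points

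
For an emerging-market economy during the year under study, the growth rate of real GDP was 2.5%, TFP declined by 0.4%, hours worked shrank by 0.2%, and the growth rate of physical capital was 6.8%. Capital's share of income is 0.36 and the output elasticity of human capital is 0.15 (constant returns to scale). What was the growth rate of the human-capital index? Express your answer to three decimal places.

The human-capital index growth was 3.667%.

Labor's share = 1 − 0.36 − 0.15 = 0.49.
gY = gA + 0.36×6.8 + 0.49×(-0.2) + 0.15×g.
0.15×g = 2.5 + 0.4 − 2.35 = 0.55.
g = 0.55 / 0.15 = 3.66667%.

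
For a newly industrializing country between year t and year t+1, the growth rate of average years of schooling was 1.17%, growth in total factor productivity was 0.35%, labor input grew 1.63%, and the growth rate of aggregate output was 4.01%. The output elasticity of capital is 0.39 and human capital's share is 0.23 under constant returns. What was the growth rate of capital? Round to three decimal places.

7.106%

Labor's share = 1 − 0.39 − 0.23 = 0.38.
gY = gA + 0.23×1.17 + 0.38×1.63 + 0.39×g.
0.39×g = 4.01 − 0.35 − 0.8885 = 2.7715.
g = 2.7715 / 0.39 = 7.10641%.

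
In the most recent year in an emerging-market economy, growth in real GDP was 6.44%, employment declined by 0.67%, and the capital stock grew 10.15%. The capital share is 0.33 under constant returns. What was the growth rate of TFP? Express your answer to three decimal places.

Labor's share = 1 − 0.33 = 0.67.
The capital stock: 0.33 × 10.15 = 3.3495 pp.
Employment: 0.67 × (-0.67) = -0.4489 pp.
TFP growth = 6.44 − 2.9006 = 3.5394%.

3.539%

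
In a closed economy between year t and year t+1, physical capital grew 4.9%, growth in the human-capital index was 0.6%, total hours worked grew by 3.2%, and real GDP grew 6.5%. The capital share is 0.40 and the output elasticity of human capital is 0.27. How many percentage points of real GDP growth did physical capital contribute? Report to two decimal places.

1.96 percentage points

Contribution = share × growth = 0.4 × 4.9 = 1.96 pp.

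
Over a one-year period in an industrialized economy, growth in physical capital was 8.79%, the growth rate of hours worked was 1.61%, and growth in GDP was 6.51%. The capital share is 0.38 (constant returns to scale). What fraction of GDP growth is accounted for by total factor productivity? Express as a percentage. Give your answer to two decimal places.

33.36%

Labor's share = 1 − 0.38 = 0.62.
Physical capital: 0.38 × 8.79 = 3.3402 pp.
Hours worked: 0.62 × 1.61 = 0.9982 pp.
TFP growth = 6.51 − 4.3384 = 2.1716%.
TFP share of growth = 2.1716 / 6.51 × 100 = 33.3579%.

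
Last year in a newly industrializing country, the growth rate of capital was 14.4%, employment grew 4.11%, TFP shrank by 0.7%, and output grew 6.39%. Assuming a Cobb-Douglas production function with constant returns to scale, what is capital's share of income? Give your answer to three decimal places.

gY = gA + α·gK + (1−α)·gL, so gY − gA − gL = α(gK − gL).
6.39 + 0.7 − 4.11 = α × (14.4 − 4.11).
2.98 = 10.29 α, so α = 0.2896.

0.290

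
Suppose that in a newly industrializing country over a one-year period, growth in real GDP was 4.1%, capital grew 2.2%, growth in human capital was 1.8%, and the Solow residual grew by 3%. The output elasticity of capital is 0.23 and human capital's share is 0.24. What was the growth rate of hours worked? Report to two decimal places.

Labor's share = 1 − 0.23 − 0.24 = 0.53.
gY = gA + 0.23×2.2 + 0.24×1.8 + 0.53×g.
0.53×g = 4.1 − 3 − 0.938 = 0.162.
g = 0.162 / 0.53 = 0.3057%.

0.31%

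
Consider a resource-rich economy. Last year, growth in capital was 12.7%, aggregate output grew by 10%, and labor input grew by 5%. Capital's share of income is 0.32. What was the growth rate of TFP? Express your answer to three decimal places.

TFP grew 2.536%.

Labor's share = 1 − 0.32 = 0.68.
Capital: 0.32 × 12.7 = 4.064 pp.
Labor input: 0.68 × 5 = 3.4 pp.
TFP growth = 10 − 7.464 = 2.536%.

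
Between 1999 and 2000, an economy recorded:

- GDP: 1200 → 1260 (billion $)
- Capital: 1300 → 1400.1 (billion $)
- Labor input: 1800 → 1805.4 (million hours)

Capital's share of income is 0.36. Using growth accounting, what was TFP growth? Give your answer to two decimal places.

2.04%

GDP growth = (1260 − 1200) / 1200 = 5%.
Capital growth = (1400.1 − 1300) / 1300 = 7.7%.
Labor input growth = (1805.4 − 1800) / 1800 = 0.3%.
Labor's share = 1 − 0.36 = 0.64.
Capital: 0.36 × 7.7 = 2.772 pp.
Labor input: 0.64 × 0.3 = 0.192 pp.
TFP growth = 5 − 2.964 = 2.036%.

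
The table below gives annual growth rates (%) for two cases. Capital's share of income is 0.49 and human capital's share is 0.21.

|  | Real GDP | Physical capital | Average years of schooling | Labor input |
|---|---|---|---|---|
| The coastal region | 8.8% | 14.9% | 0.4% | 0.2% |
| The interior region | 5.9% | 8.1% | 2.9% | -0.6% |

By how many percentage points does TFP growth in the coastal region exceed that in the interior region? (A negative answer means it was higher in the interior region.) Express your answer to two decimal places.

Labor's share = 1 − 0.49 − 0.21 = 0.3.
The coastal region: TFP = 8.8 − 7.301 − 0.084 − 0.06 = 1.355%.
The interior region: TFP = 5.9 − 3.969 − 0.609 + 0.18 = 1.502%.
Difference = 1.355 − (1.502) = -0.147 pp.

-0.15 percentage points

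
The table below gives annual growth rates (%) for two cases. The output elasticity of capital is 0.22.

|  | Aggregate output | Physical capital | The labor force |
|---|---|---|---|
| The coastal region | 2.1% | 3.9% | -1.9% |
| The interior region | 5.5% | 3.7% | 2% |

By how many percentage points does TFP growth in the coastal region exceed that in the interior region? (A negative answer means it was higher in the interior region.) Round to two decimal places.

Labor's share = 1 − 0.22 = 0.78.
The coastal region: TFP = 2.1 − 0.858 + 1.482 = 2.724%.
The interior region: TFP = 5.5 − 0.814 − 1.56 = 3.126%.
Difference = 2.724 − (3.126) = -0.402 pp.

-0.40 percentage points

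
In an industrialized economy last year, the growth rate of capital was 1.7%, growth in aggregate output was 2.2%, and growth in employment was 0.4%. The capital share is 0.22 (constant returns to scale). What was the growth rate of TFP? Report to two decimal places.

1.51%

Labor's share = 1 − 0.22 = 0.78.
Capital: 0.22 × 1.7 = 0.374 pp.
Employment: 0.78 × 0.4 = 0.312 pp.
TFP growth = 2.2 − 0.686 = 1.514%.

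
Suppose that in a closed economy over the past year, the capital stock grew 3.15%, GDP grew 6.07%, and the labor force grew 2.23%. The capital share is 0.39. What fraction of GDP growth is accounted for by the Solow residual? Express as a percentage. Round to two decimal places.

57.35%

Labor's share = 1 − 0.39 = 0.61.
The capital stock: 0.39 × 3.15 = 1.2285 pp.
The labor force: 0.61 × 2.23 = 1.3603 pp.
TFP growth = 6.07 − 2.5888 = 3.4812%.
TFP share of growth = 3.4812 / 6.07 × 100 = 57.3509%.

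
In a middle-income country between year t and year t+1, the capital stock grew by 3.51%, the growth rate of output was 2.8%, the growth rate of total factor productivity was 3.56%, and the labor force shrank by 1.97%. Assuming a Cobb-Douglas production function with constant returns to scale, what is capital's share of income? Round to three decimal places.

α = 0.221

gY = gA + α·gK + (1−α)·gL, so gY − gA − gL = α(gK − gL).
2.8 − 3.56 + 1.97 = α × (3.51 − (-1.97)).
1.21 = 5.48 α, so α = 0.2208.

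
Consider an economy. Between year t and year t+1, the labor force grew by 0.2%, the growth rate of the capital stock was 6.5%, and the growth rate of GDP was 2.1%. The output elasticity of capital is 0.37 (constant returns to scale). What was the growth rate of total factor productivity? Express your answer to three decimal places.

Labor's share = 1 − 0.37 = 0.63.
The capital stock: 0.37 × 6.5 = 2.405 pp.
The labor force: 0.63 × 0.2 = 0.126 pp.
TFP growth = 2.1 − 2.531 = -0.431%.

-0.431%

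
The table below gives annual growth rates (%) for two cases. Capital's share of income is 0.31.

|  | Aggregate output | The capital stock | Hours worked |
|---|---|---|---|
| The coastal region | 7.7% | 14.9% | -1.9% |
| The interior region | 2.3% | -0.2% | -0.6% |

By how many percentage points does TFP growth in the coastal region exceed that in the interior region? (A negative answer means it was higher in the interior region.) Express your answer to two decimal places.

1.62 percentage points

Labor's share = 1 − 0.31 = 0.69.
The coastal region: TFP = 7.7 − 4.619 + 1.311 = 4.392%.
The interior region: TFP = 2.3 + 0.062 + 0.414 = 2.776%.
Difference = 4.392 − (2.776) = 1.616 pp.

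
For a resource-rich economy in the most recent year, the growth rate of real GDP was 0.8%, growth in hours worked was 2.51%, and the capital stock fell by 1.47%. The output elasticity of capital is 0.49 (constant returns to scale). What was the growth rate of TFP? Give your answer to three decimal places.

Labor's share = 1 − 0.49 = 0.51.
The capital stock: 0.49 × (-1.47) = -0.7203 pp.
Hours worked: 0.51 × 2.51 = 1.2801 pp.
TFP growth = 0.8 − 0.5598 = 0.2402%.

0.240%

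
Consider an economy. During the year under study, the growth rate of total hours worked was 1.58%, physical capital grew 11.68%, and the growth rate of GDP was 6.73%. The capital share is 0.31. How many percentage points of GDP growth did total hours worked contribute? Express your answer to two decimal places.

Labor's share = 1 − 0.31 = 0.69.
Contribution = share × growth = 0.69 × 1.58 = 1.0902 pp.

1.09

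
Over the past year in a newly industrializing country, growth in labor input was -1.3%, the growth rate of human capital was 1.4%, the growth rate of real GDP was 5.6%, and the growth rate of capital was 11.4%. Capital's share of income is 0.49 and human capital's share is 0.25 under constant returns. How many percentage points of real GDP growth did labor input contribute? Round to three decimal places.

Labor's share = 1 − 0.49 − 0.25 = 0.26.
Contribution = share × growth = 0.26 × (-1.3) = -0.338 pp.

-0.338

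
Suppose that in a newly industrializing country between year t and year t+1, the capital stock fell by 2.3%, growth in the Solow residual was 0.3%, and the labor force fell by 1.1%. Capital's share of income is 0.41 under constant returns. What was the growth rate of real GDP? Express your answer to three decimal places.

Labor's share = 1 − 0.41 = 0.59.
The capital stock: 0.41 × (-2.3) = -0.943 pp.
The labor force: 0.59 × (-1.1) = -0.649 pp.
Output growth = 0.3 + (-1.592) = -1.292%.

-1.292%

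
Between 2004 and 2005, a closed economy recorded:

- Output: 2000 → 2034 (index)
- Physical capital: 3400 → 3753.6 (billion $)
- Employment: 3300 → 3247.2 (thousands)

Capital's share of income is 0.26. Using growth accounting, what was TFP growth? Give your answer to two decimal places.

Output growth = (2034 − 2000) / 2000 = 1.7%.
Physical capital growth = (3753.6 − 3400) / 3400 = 10.4%.
Employment growth = (3247.2 − 3300) / 3300 = -1.6%.
Labor's share = 1 − 0.26 = 0.74.
Physical capital: 0.26 × 10.4 = 2.704 pp.
Employment: 0.74 × (-1.6) = -1.184 pp.
TFP growth = 1.7 − 1.52 = 0.18%.

0.18%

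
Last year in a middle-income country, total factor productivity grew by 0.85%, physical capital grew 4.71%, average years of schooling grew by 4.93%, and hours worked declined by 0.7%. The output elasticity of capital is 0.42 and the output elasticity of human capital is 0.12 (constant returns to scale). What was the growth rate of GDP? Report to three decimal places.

Labor's share = 1 − 0.42 − 0.12 = 0.46.
Physical capital: 0.42 × 4.71 = 1.9782 pp.
Average years of schooling: 0.12 × 4.93 = 0.5916 pp.
Hours worked: 0.46 × (-0.7) = -0.322 pp.
Output growth = 0.85 + 2.2478 = 3.0978%.

GDP growth was 3.098%.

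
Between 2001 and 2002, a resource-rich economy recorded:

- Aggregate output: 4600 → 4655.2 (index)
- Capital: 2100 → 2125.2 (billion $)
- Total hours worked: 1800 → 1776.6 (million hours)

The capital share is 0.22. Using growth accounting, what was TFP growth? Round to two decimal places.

Aggregate output growth = (4655.2 − 4600) / 4600 = 1.2%.
Capital growth = (2125.2 − 2100) / 2100 = 1.2%.
Total hours worked growth = (1776.6 − 1800) / 1800 = -1.3%.
Labor's share = 1 − 0.22 = 0.78.
Capital: 0.22 × 1.2 = 0.264 pp.
Total hours worked: 0.78 × (-1.3) = -1.014 pp.
TFP growth = 1.2 + 0.75 = 1.95%.

TFP grew 1.95%.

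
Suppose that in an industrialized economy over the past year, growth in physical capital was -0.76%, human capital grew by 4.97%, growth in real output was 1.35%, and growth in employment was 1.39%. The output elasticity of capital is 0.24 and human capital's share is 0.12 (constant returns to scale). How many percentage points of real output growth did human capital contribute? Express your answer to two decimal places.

Contribution = share × growth = 0.12 × 4.97 = 0.5964 pp.

0.60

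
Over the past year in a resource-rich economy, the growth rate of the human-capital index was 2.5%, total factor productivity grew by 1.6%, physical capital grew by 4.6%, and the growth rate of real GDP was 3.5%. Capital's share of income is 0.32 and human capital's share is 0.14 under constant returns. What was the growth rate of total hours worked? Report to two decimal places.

Labor's share = 1 − 0.32 − 0.14 = 0.54.
gY = gA + 0.32×4.6 + 0.14×2.5 + 0.54×g.
0.54×g = 3.5 − 1.6 − 1.822 = 0.078.
g = 0.078 / 0.54 = 0.1444%.

0.14%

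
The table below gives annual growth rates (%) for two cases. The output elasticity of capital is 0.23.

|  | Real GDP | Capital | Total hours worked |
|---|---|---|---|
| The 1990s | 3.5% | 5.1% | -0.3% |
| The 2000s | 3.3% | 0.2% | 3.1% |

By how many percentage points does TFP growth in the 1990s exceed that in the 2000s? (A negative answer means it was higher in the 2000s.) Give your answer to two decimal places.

Labor's share = 1 − 0.23 = 0.77.
The 1990s: TFP = 3.5 − 1.173 + 0.231 = 2.558%.
The 2000s: TFP = 3.3 − 0.046 − 2.387 = 0.867%.
Difference = 2.558 − (0.867) = 1.691 pp.

1.69 percentage points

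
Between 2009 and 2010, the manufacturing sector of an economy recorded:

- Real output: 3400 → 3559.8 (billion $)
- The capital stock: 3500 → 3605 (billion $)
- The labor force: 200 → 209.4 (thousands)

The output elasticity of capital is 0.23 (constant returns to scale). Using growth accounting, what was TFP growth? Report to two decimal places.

Real output growth = (3559.8 − 3400) / 3400 = 4.7%.
The capital stock growth = (3605 − 3500) / 3500 = 3%.
The labor force growth = (209.4 − 200) / 200 = 4.7%.
Labor's share = 1 − 0.23 = 0.77.
The capital stock: 0.23 × 3 = 0.69 pp.
The labor force: 0.77 × 4.7 = 3.619 pp.
TFP growth = 4.7 − 4.309 = 0.391%.

0.39%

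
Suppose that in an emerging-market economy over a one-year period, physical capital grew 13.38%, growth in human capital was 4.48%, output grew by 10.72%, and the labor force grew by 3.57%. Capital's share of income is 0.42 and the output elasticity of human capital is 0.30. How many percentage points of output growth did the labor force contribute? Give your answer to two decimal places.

1.00

Labor's share = 1 − 0.42 − 0.3 = 0.28.
Contribution = share × growth = 0.28 × 3.57 = 0.9996 pp.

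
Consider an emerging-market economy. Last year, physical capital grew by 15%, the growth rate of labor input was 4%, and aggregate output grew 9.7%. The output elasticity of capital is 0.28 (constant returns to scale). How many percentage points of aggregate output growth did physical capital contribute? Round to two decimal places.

4.20 pp

Contribution = share × growth = 0.28 × 15 = 4.2 pp.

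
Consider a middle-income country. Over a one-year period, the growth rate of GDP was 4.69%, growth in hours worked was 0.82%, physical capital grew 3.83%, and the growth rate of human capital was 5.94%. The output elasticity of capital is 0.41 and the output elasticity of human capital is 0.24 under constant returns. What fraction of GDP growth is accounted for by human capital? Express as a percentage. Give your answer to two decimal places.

Human capital accounted for 30.40% of growth.

Human capital contributed 0.24 × 5.94 = 1.4256 pp.
Share of growth = 1.4256 / 4.69 × 100 = 30.3966%.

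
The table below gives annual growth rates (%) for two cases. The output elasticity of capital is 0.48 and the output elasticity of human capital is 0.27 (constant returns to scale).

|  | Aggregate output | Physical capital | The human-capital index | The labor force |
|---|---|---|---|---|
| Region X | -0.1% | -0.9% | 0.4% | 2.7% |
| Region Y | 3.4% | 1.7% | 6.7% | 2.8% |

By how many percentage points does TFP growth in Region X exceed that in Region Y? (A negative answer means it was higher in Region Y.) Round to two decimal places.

-0.53 percentage points

Labor's share = 1 − 0.48 − 0.27 = 0.25.
Region X: TFP = -0.1 + 0.432 − 0.108 − 0.675 = -0.451%.
Region Y: TFP = 3.4 − 0.816 − 1.809 − 0.7 = 0.075%.
Difference = -0.451 − (0.075) = -0.526 pp.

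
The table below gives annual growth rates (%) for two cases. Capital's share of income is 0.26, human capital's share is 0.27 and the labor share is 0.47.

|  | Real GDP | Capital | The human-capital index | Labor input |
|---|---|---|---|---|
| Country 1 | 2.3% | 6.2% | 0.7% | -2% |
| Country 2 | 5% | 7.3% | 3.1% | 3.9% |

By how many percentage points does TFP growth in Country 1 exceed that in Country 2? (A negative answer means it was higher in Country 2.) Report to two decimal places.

Labor's share = 1 − 0.26 − 0.27 = 0.47.
Country 1: TFP = 2.3 − 1.612 − 0.189 + 0.94 = 1.439%.
Country 2: TFP = 5 − 1.898 − 0.837 − 1.833 = 0.432%.
Difference = 1.439 − (0.432) = 1.007 pp.

1.01 percentage points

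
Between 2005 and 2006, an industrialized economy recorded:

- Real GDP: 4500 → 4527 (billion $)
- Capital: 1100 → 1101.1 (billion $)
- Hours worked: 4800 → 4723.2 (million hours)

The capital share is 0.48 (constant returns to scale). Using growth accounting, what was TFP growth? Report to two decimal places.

1.38%

Real GDP growth = (4527 − 4500) / 4500 = 0.6%.
Capital growth = (1101.1 − 1100) / 1100 = 0.1%.
Hours worked growth = (4723.2 − 4800) / 4800 = -1.6%.
Labor's share = 1 − 0.48 = 0.52.
Capital: 0.48 × 0.1 = 0.048 pp.
Hours worked: 0.52 × (-1.6) = -0.832 pp.
TFP growth = 0.6 + 0.784 = 1.384%.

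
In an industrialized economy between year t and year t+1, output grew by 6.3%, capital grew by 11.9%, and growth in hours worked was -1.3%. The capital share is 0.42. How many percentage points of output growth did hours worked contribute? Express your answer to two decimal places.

Labor's share = 1 − 0.42 = 0.58.
Contribution = share × growth = 0.58 × (-1.3) = -0.754 pp.

-0.75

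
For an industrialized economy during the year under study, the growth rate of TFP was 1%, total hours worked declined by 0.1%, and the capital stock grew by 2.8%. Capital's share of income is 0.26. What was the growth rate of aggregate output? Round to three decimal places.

Aggregate output grew 1.654%.

Labor's share = 1 − 0.26 = 0.74.
The capital stock: 0.26 × 2.8 = 0.728 pp.
Total hours worked: 0.74 × (-0.1) = -0.074 pp.
Output growth = 1 + 0.654 = 1.654%.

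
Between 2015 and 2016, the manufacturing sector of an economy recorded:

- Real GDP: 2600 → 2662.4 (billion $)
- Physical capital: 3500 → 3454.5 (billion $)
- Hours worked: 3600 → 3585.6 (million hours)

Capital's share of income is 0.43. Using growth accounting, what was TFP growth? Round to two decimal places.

Real GDP growth = (2662.4 − 2600) / 2600 = 2.4%.
Physical capital growth = (3454.5 − 3500) / 3500 = -1.3%.
Hours worked growth = (3585.6 − 3600) / 3600 = -0.4%.
Labor's share = 1 − 0.43 = 0.57.
Physical capital: 0.43 × (-1.3) = -0.559 pp.
Hours worked: 0.57 × (-0.4) = -0.228 pp.
TFP growth = 2.4 + 0.787 = 3.187%.

3.19%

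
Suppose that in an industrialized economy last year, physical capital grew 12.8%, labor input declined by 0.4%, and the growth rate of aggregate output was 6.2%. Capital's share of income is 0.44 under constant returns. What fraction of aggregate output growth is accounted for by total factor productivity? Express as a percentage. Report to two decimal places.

Labor's share = 1 − 0.44 = 0.56.
Physical capital: 0.44 × 12.8 = 5.632 pp.
Labor input: 0.56 × (-0.4) = -0.224 pp.
TFP growth = 6.2 − 5.408 = 0.792%.
TFP share of growth = 0.792 / 6.2 × 100 = 12.7742%.

12.77%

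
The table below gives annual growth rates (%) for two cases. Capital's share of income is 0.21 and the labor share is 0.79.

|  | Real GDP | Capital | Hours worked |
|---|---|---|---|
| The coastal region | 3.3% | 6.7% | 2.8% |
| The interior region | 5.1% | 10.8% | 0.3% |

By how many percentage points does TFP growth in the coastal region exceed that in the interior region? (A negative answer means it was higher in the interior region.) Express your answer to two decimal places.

Labor's share = 1 − 0.21 = 0.79.
The coastal region: TFP = 3.3 − 1.407 − 2.212 = -0.319%.
The interior region: TFP = 5.1 − 2.268 − 0.237 = 2.595%.
Difference = -0.319 − (2.595) = -2.914 pp.

-2.91 percentage points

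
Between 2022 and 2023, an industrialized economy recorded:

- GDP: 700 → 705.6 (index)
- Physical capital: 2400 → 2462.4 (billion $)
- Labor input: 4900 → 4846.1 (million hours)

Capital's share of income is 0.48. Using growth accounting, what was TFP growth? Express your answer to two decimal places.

TFP grew 0.12%.

GDP growth = (705.6 − 700) / 700 = 0.8%.
Physical capital growth = (2462.4 − 2400) / 2400 = 2.6%.
Labor input growth = (4846.1 − 4900) / 4900 = -1.1%.
Labor's share = 1 − 0.48 = 0.52.
Physical capital: 0.48 × 2.6 = 1.248 pp.
Labor input: 0.52 × (-1.1) = -0.572 pp.
TFP growth = 0.8 − 0.676 = 0.124%.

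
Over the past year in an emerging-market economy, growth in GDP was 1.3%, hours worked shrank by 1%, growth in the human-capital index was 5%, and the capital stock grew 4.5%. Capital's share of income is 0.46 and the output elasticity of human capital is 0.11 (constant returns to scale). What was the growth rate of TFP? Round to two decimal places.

-0.89%

Labor's share = 1 − 0.46 − 0.11 = 0.43.
The capital stock: 0.46 × 4.5 = 2.07 pp.
The human-capital index: 0.11 × 5 = 0.55 pp.
Hours worked: 0.43 × (-1) = -0.43 pp.
TFP growth = 1.3 − 2.19 = -0.89%.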